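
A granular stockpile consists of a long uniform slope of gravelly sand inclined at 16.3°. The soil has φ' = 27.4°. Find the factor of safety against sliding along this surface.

For a dry cohesionless infinite slope the factor of safety is FS = tanφ' / tanβ.
FS = tan27.4° / tan16.3° = 0.5184 / 0.2924 = 1.773

FS = 1.77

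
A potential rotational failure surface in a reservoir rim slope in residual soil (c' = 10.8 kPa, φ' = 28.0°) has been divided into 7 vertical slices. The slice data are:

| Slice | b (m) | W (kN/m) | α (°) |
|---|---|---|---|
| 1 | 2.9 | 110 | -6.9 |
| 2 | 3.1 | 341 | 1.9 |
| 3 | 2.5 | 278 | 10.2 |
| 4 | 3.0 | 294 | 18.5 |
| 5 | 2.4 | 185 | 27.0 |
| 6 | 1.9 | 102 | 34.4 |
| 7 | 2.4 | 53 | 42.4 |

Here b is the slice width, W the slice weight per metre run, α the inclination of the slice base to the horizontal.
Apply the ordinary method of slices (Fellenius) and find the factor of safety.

Ordinary method of slices: FS = Σ[c'·Δl_i + (W_i cosα_i)·tanφ'] / Σ W_i sinα_i, with Δl_i = b_i / cosα_i.
Slice 1: Δl = 2.9/cos(-6.9°) = 2.921 m; N'_1 = 110·cos(-6.9°) = 109.2; c'Δl = 31.55; W sinα = -13.2
Slice 2: Δl = 3.1/cos1.9° = 3.102 m; N'_2 = 341·cos1.9° = 340.8; c'Δl = 33.50; W sinα = 11.3
Slice 3: Δl = 2.5/cos10.2° = 2.540 m; N'_3 = 278·cos10.2° = 273.6; c'Δl = 27.43; W sinα = 49.2
Slice 4: Δl = 3.0/cos18.5° = 3.163 m; N'_4 = 294·cos18.5° = 278.8; c'Δl = 34.17; W sinα = 93.3
Slice 5: Δl = 2.4/cos27.0° = 2.694 m; N'_5 = 185·cos27.0° = 164.8; c'Δl = 29.09; W sinα = 84.0
Slice 6: Δl = 1.9/cos34.4° = 2.303 m; N'_6 = 102·cos34.4° = 84.2; c'Δl = 24.87; W sinα = 57.6
Slice 7: Δl = 2.4/cos42.4° = 3.250 m; N'_7 = 53·cos42.4° = 39.1; c'Δl = 35.10; W sinα = 35.7
Σc'Δl = 215.7 kN/m; ΣN' = 1290.6 kN/m; ΣW sinα = 318.0 kN/m
Resisting = 215.7 + 1290.6·tan28.0° = 215.7 + 686.2 = 901.9 kN/m
FS = 901.9 / 318.0 = 2.837

FS = 2.84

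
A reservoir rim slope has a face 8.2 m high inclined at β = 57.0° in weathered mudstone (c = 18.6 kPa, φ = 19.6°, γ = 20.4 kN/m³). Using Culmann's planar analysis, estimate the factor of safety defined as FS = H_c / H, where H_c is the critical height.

H_c = (4c/γ) · sinβ cosφ / [1 − cos(β − φ)]
    = (4·18.6/20.4) · sin57.0°·cos19.6° / [1 − cos37.4°]
    = 3.647 · 0.7901 / 0.2056 = 14.02 m
FS = H_c / H = 14.02 / 8.2 = 1.709

FS = 1.71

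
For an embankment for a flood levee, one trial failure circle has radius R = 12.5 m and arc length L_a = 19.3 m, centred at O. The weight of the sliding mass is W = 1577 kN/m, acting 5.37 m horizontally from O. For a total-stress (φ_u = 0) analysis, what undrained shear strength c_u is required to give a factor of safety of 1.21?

c_u = 42.5 kPa

FS = c_u·L_a·R / (W·d), so c_u = FS·W·d / (L_a·R).
c_u = 1.21·1577·5.37 / (19.30·12.5) = 10246.9 / 241.25 = 42.47 kPa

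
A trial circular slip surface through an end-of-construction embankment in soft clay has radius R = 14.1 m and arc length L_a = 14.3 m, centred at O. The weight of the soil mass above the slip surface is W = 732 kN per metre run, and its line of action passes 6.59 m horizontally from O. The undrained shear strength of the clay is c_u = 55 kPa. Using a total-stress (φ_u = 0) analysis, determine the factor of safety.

FS = 2.30

Taking moments about the centre O, the resisting moment is provided by the undrained shear strength acting along the arc:
M_R = c_u·L_a·R = 55·14.30·14.1 = 11089.6 kN·m/m
M_D = W·d = 732·6.59 = 4823.9 kN·m/m
FS = M_R / M_D = 11089.6 / 4823.9 = 2.299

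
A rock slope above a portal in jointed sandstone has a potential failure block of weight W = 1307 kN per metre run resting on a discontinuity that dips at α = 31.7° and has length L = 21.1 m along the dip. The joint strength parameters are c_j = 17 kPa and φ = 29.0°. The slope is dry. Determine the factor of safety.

FS = 1.42

Resolving the block weight along and normal to the plane and applying the Mohr–Coulomb strength on the joint:
N' = W cosα = 1307·cos31.7° = 1112.0 kN/m
Driving force T = W sinα = 1307·sin31.7° = 686.8 kN/m
Resisting force R = c_j·L + N'·tanφ = 17·21.1 + 1112.0·tan29.0° = 358.7 + 616.4 = 975.1 kN/m
FS = R / T = 975.1 / 686.8 = 1.420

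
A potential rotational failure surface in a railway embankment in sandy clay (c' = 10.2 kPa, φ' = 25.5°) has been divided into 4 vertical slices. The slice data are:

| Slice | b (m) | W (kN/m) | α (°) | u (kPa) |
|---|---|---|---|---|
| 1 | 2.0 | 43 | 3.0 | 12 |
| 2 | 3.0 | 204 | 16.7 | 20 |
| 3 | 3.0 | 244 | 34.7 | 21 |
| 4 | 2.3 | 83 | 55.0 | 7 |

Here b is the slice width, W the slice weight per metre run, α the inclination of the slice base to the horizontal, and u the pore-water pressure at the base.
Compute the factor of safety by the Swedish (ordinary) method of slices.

FS = 1.01

Ordinary method of slices: FS = Σ[c'·Δl_i + (W_i cosα_i − u_i·Δl_i)·tanφ'] / Σ W_i sinα_i, with Δl_i = b_i / cosα_i.
Slice 1: Δl = 2.0/cos3.0° = 2.003 m; N'_1 = 43·cos3.0° − 12·2.003 = 18.9; c'Δl = 20.43; W sinα = 2.3
Slice 2: Δl = 3.0/cos16.7° = 3.132 m; N'_2 = 204·cos16.7° − 20·3.132 = 132.8; c'Δl = 31.95; W sinα = 58.6
Slice 3: Δl = 3.0/cos34.7° = 3.649 m; N'_3 = 244·cos34.7° − 21·3.649 = 124.0; c'Δl = 37.22; W sinα = 138.9
Slice 4: Δl = 2.3/cos55.0° = 4.010 m; N'_4 = 83·cos55.0° − 7·4.010 = 19.5; c'Δl = 40.90; W sinα = 68.0
Σc'Δl = 130.5 kN/m; ΣN' = 295.2 kN/m; ΣW sinα = 267.8 kN/m
Resisting = 130.5 + 295.2·tan25.5° = 130.5 + 140.8 = 271.3 kN/m
FS = 271.3 / 267.8 = 1.013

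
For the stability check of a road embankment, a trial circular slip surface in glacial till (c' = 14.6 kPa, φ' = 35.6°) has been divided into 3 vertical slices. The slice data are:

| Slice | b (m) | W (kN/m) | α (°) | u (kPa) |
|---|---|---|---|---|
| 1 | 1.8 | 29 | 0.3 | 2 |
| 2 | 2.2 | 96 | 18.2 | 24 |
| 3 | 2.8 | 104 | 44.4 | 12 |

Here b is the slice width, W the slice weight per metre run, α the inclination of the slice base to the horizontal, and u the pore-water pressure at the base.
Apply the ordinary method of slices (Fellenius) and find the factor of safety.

FS = 1.75

Ordinary method of slices: FS = Σ[c'·Δl_i + (W_i cosα_i − u_i·Δl_i)·tanφ'] / Σ W_i sinα_i, with Δl_i = b_i / cosα_i.
Slice 1: Δl = 1.8/cos0.3° = 1.800 m; N'_1 = 29·cos0.3° − 2·1.800 = 25.4; c'Δl = 26.28; W sinα = 0.2
Slice 2: Δl = 2.2/cos18.2° = 2.316 m; N'_2 = 96·cos18.2° − 24·2.316 = 35.6; c'Δl = 33.81; W sinα = 30.0
Slice 3: Δl = 2.8/cos44.4° = 3.919 m; N'_3 = 104·cos44.4° − 12·3.919 = 27.3; c'Δl = 57.22; W sinα = 72.8
Σc'Δl = 117.3 kN/m; ΣN' = 88.3 kN/m; ΣW sinα = 102.9 kN/m
Resisting = 117.3 + 88.3·tan35.6° = 117.3 + 63.2 = 180.5 kN/m
FS = 180.5 / 102.9 = 1.754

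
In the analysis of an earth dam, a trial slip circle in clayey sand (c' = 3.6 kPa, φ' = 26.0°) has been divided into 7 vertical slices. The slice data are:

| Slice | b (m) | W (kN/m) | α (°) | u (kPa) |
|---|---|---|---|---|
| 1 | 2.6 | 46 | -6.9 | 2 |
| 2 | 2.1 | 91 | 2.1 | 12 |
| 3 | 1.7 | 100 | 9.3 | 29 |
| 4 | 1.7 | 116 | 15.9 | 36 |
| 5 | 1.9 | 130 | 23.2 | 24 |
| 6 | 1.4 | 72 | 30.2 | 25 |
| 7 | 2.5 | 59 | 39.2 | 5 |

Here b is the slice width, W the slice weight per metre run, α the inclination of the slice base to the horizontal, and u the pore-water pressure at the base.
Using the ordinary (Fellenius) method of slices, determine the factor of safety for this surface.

FS = 1.25

Ordinary method of slices: FS = Σ[c'·Δl_i + (W_i cosα_i − u_i·Δl_i)·tanφ'] / Σ W_i sinα_i, with Δl_i = b_i / cosα_i.
Slice 1: Δl = 2.6/cos(-6.9°) = 2.619 m; N'_1 = 46·cos(-6.9°) − 2·2.619 = 40.4; c'Δl = 9.43; W sinα = -5.5
Slice 2: Δl = 2.1/cos2.1° = 2.101 m; N'_2 = 91·cos2.1° − 12·2.101 = 65.7; c'Δl = 7.57; W sinα = 3.3
Slice 3: Δl = 1.7/cos9.3° = 1.723 m; N'_3 = 100·cos9.3° − 29·1.723 = 48.7; c'Δl = 6.20; W sinα = 16.2
Slice 4: Δl = 1.7/cos15.9° = 1.768 m; N'_4 = 116·cos15.9° − 36·1.768 = 47.9; c'Δl = 6.36; W sinα = 31.8
Slice 5: Δl = 1.9/cos23.2° = 2.067 m; N'_5 = 130·cos23.2° − 24·2.067 = 69.9; c'Δl = 7.44; W sinα = 51.2
Slice 6: Δl = 1.4/cos30.2° = 1.620 m; N'_6 = 72·cos30.2° − 25·1.620 = 21.7; c'Δl = 5.83; W sinα = 36.2
Slice 7: Δl = 2.5/cos39.2° = 3.226 m; N'_7 = 59·cos39.2° − 5·3.226 = 29.6; c'Δl = 11.61; W sinα = 37.3
Σc'Δl = 54.4 kN/m; ΣN' = 324.0 kN/m; ΣW sinα = 170.5 kN/m
Resisting = 54.4 + 324.0·tan26.0° = 54.4 + 158.0 = 212.5 kN/m
FS = 212.5 / 170.5 = 1.246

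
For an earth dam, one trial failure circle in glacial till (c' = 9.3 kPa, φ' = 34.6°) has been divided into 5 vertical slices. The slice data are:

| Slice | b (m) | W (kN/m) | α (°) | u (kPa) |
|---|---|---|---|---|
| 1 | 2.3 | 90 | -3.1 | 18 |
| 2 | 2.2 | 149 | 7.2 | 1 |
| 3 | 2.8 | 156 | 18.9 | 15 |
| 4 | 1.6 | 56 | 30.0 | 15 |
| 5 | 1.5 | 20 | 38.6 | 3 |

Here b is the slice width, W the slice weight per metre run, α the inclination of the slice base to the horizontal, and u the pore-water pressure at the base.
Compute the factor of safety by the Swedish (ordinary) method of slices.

FS = 3.16

Ordinary method of slices: FS = Σ[c'·Δl_i + (W_i cosα_i − u_i·Δl_i)·tanφ'] / Σ W_i sinα_i, with Δl_i = b_i / cosα_i.
Slice 1: Δl = 2.3/cos(-3.1°) = 2.303 m; N'_1 = 90·cos(-3.1°) − 18·2.303 = 48.4; c'Δl = 21.42; W sinα = -4.9
Slice 2: Δl = 2.2/cos7.2° = 2.217 m; N'_2 = 149·cos7.2° − 1·2.217 = 145.6; c'Δl = 20.62; W sinα = 18.7
Slice 3: Δl = 2.8/cos18.9° = 2.960 m; N'_3 = 156·cos18.9° − 15·2.960 = 103.2; c'Δl = 27.52; W sinα = 50.5
Slice 4: Δl = 1.6/cos30.0° = 1.848 m; N'_4 = 56·cos30.0° − 15·1.848 = 20.8; c'Δl = 17.18; W sinα = 28.0
Slice 5: Δl = 1.5/cos38.6° = 1.919 m; N'_5 = 20·cos38.6° − 3·1.919 = 9.9; c'Δl = 17.85; W sinα = 12.5
Σc'Δl = 104.6 kN/m; ΣN' = 327.9 kN/m; ΣW sinα = 104.8 kN/m
Resisting = 104.6 + 327.9·tan34.6° = 104.6 + 226.2 = 330.8 kN/m
FS = 330.8 / 104.8 = 3.156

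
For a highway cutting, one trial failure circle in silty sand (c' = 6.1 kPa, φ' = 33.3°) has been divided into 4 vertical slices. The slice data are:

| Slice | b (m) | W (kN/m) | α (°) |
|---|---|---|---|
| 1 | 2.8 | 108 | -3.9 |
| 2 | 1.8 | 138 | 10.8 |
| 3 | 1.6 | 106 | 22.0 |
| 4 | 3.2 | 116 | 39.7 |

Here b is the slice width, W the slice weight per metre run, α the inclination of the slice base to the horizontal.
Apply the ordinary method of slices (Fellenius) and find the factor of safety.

FS = 2.62

Ordinary method of slices: FS = Σ[c'·Δl_i + (W_i cosα_i)·tanφ'] / Σ W_i sinα_i, with Δl_i = b_i / cosα_i.
Slice 1: Δl = 2.8/cos(-3.9°) = 2.806 m; N'_1 = 108·cos(-3.9°) = 107.7; c'Δl = 17.12; W sinα = -7.3
Slice 2: Δl = 1.8/cos10.8° = 1.832 m; N'_2 = 138·cos10.8° = 135.6; c'Δl = 11.18; W sinα = 25.9
Slice 3: Δl = 1.6/cos22.0° = 1.726 m; N'_3 = 106·cos22.0° = 98.3; c'Δl = 10.53; W sinα = 39.7
Slice 4: Δl = 3.2/cos39.7° = 4.159 m; N'_4 = 116·cos39.7° = 89.3; c'Δl = 25.37; W sinα = 74.1
Σc'Δl = 64.2 kN/m; ΣN' = 430.8 kN/m; ΣW sinα = 132.3 kN/m
Resisting = 64.2 + 430.8·tan33.3° = 64.2 + 283.0 = 347.2 kN/m
FS = 347.2 / 132.3 = 2.624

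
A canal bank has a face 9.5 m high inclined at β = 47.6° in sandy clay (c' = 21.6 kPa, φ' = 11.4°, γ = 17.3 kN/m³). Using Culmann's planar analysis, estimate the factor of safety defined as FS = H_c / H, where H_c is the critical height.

FS = 1.97

H_c = (4c'/γ) · sinβ cosφ' / [1 − cos(β − φ')]
    = (4·21.6/17.3) · sin47.6°·cos11.4° / [1 − cos36.2°]
    = 4.994 · 0.7239 / 0.1930 = 18.73 m
FS = H_c / H = 18.73 / 9.5 = 1.971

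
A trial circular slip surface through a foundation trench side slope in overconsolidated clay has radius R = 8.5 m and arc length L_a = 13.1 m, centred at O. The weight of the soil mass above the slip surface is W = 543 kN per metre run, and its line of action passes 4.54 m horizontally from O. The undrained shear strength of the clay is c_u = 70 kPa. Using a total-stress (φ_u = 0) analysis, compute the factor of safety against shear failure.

Taking moments about the centre O, the resisting moment is provided by the undrained shear strength acting along the arc:
M_R = c_u·L_a·R = 70·13.10·8.5 = 7794.5 kN·m/m
M_D = W·d = 543·4.54 = 2465.2 kN·m/m
FS = M_R / M_D = 7794.5 / 2465.2 = 3.162

FS = 3.16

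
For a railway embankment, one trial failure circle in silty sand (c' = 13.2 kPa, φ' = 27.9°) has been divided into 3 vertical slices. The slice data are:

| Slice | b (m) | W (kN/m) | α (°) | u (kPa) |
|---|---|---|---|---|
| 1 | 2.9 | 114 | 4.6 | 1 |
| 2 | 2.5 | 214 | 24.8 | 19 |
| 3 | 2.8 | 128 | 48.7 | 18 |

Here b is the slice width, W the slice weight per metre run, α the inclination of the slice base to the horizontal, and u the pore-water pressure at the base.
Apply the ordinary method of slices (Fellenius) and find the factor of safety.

FS = 1.38

Ordinary method of slices: FS = Σ[c'·Δl_i + (W_i cosα_i − u_i·Δl_i)·tanφ'] / Σ W_i sinα_i, with Δl_i = b_i / cosα_i.
Slice 1: Δl = 2.9/cos4.6° = 2.909 m; N'_1 = 114·cos4.6° − 1·2.909 = 110.7; c'Δl = 38.40; W sinα = 9.1
Slice 2: Δl = 2.5/cos24.8° = 2.754 m; N'_2 = 214·cos24.8° − 19·2.754 = 141.9; c'Δl = 36.35; W sinα = 89.8
Slice 3: Δl = 2.8/cos48.7° = 4.242 m; N'_3 = 128·cos48.7° − 18·4.242 = 8.1; c'Δl = 56.00; W sinα = 96.2
Σc'Δl = 130.8 kN/m; ΣN' = 260.8 kN/m; ΣW sinα = 195.1 kN/m
Resisting = 130.8 + 260.8·tan27.9° = 130.8 + 138.1 = 268.8 kN/m
FS = 268.8 / 195.1 = 1.378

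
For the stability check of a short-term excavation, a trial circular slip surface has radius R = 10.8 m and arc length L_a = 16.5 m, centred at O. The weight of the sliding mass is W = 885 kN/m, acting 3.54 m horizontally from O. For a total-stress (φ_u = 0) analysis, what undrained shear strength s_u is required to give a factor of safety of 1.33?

s_u = 23.4 kPa

FS = s_u·L_a·R / (W·d), so s_u = FS·W·d / (L_a·R).
s_u = 1.33·885·3.54 / (16.50·10.8) = 4166.8 / 178.20 = 23.38 kPa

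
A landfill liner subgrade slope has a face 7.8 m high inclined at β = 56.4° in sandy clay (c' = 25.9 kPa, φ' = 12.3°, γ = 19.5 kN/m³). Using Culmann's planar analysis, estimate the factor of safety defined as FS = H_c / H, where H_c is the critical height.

FS = 1.97

H_c = (4c'/γ) · sinβ cosφ' / [1 − cos(β − φ')]
    = (4·25.9/19.5) · sin56.4°·cos12.3° / [1 − cos44.1°]
    = 5.313 · 0.8138 / 0.2819 = 15.34 m
FS = H_c / H = 15.34 / 7.8 = 1.967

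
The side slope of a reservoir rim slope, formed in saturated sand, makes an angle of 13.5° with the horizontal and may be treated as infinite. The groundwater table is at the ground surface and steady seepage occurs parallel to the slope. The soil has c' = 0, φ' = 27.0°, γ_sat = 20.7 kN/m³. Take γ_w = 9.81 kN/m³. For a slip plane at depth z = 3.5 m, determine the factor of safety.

FS = 1.12

With seepage parallel to the slope and the water table at the surface, the effective normal stress on the slip plane uses the buoyant unit weight γ' = γ_sat − γ_w while the driving shear stress uses γ_sat:
FS = [c' + γ' z cos²β tanφ'] / [γ_sat z sinβ cosβ]
(For c' = 0 this reduces to FS = (γ'/γ_sat)·tanφ'/tanβ.)
γ' = 20.7 − 9.81 = 10.89 kN/m³
Numerator = 0.0 + 10.89·3.5·cos²13.5°·tan27.0° = 0.0 + 10.89·3.5·0.9455·0.5095 = 18.362 kPa
Denominator = 20.7·3.5·sin13.5°·cos13.5° = 20.7·3.5·0.2334·0.9724 = 16.446 kPa
FS = 18.362 / 16.446 = 1.117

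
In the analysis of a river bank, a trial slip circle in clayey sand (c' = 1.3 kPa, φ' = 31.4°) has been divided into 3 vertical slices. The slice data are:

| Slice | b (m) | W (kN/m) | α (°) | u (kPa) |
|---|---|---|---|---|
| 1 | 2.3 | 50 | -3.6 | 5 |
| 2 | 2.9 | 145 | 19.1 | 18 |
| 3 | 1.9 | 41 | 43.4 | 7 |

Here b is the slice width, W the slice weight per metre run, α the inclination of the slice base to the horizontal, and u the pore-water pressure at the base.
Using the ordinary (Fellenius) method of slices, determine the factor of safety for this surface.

FS = 1.25

Ordinary method of slices: FS = Σ[c'·Δl_i + (W_i cosα_i − u_i·Δl_i)·tanφ'] / Σ W_i sinα_i, with Δl_i = b_i / cosα_i.
Slice 1: Δl = 2.3/cos(-3.6°) = 2.305 m; N'_1 = 50·cos(-3.6°) − 5·2.305 = 38.4; c'Δl = 3.00; W sinα = -3.1
Slice 2: Δl = 2.9/cos19.1° = 3.069 m; N'_2 = 145·cos19.1° − 18·3.069 = 81.8; c'Δl = 3.99; W sinα = 47.4
Slice 3: Δl = 1.9/cos43.4° = 2.615 m; N'_3 = 41·cos43.4° − 7·2.615 = 11.5; c'Δl = 3.40; W sinα = 28.2
Σc'Δl = 10.4 kN/m; ΣN' = 131.6 kN/m; ΣW sinα = 72.5 kN/m
Resisting = 10.4 + 131.6·tan31.4° = 10.4 + 80.4 = 90.7 kN/m
FS = 90.7 / 72.5 = 1.252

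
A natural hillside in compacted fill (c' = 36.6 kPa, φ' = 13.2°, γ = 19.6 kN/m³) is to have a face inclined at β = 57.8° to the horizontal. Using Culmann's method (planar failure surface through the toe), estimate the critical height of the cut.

H_c = 21.37 m

Culmann's analysis gives the critical failure plane at α_cr = (β + φ')/2 = (57.8 + 13.2)/2 = 35.5°, and the critical height
H_c = (4c'/γ) · sinβ cosφ' / [1 − cos(β − φ')]
    = (4·36.6/19.6) · sin57.8°·cos13.2° / [1 − cos(44.6°)]
    = 7.469 · 0.8462·0.9736 / [1 − 0.7120]
    = 7.469 · 0.8238 / 0.2880
    = 21.37 m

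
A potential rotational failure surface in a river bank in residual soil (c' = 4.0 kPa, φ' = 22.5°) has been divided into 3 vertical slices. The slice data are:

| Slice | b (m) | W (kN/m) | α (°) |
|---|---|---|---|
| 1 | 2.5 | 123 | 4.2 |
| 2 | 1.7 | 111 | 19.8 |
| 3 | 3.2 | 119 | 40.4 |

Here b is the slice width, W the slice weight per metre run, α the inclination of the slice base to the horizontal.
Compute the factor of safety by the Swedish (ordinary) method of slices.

FS = 1.34

Ordinary method of slices: FS = Σ[c'·Δl_i + (W_i cosα_i)·tanφ'] / Σ W_i sinα_i, with Δl_i = b_i / cosα_i.
Slice 1: Δl = 2.5/cos4.2° = 2.507 m; N'_1 = 123·cos4.2° = 122.7; c'Δl = 10.03; W sinα = 9.0
Slice 2: Δl = 1.7/cos19.8° = 1.807 m; N'_2 = 111·cos19.8° = 104.4; c'Δl = 7.23; W sinα = 37.6
Slice 3: Δl = 3.2/cos40.4° = 4.202 m; N'_3 = 119·cos40.4° = 90.6; c'Δl = 16.81; W sinα = 77.1
Σc'Δl = 34.1 kN/m; ΣN' = 317.7 kN/m; ΣW sinα = 123.7 kN/m
Resisting = 34.1 + 317.7·tan22.5° = 34.1 + 131.6 = 165.7 kN/m
FS = 165.7 / 123.7 = 1.339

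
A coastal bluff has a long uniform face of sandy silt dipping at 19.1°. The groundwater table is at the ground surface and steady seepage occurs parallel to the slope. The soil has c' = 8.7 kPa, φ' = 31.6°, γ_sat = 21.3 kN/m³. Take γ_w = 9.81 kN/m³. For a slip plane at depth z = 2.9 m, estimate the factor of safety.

FS = 1.41

With seepage parallel to the slope and the water table at the surface, the effective normal stress on the slip plane uses the buoyant unit weight γ' = γ_sat − γ_w while the driving shear stress uses γ_sat:
FS = [c' + γ' z cos²β tanφ'] / [γ_sat z sinβ cosβ]
γ' = 21.3 − 9.81 = 11.49 kN/m³
Numerator = 8.7 + 11.49·2.9·cos²19.1°·tan31.6° = 8.7 + 11.49·2.9·0.8929·0.6152 = 27.004 kPa
Denominator = 21.3·2.9·sin19.1°·cos19.1° = 21.3·2.9·0.3272·0.9449 = 19.100 kPa
FS = 27.004 / 19.100 = 1.414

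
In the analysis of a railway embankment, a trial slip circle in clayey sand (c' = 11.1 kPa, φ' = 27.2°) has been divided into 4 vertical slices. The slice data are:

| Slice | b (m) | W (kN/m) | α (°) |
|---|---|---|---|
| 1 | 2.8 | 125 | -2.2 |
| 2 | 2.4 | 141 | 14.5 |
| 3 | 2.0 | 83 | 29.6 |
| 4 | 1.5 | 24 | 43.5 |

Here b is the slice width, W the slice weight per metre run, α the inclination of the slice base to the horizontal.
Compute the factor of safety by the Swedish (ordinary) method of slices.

Ordinary method of slices: FS = Σ[c'·Δl_i + (W_i cosα_i)·tanφ'] / Σ W_i sinα_i, with Δl_i = b_i / cosα_i.
Slice 1: Δl = 2.8/cos(-2.2°) = 2.802 m; N'_1 = 125·cos(-2.2°) = 124.9; c'Δl = 31.10; W sinα = -4.8
Slice 2: Δl = 2.4/cos14.5° = 2.479 m; N'_2 = 141·cos14.5° = 136.5; c'Δl = 27.52; W sinα = 35.3
Slice 3: Δl = 2.0/cos29.6° = 2.300 m; N'_3 = 83·cos29.6° = 72.2; c'Δl = 25.53; W sinα = 41.0
Slice 4: Δl = 1.5/cos43.5° = 2.068 m; N'_4 = 24·cos43.5° = 17.4; c'Δl = 22.95; W sinα = 16.5
Σc'Δl = 107.1 kN/m; ΣN' = 351.0 kN/m; ΣW sinα = 88.0 kN/m
Resisting = 107.1 + 351.0·tan27.2° = 107.1 + 180.4 = 287.5 kN/m
FS = 287.5 / 88.0 = 3.266

FS = 3.27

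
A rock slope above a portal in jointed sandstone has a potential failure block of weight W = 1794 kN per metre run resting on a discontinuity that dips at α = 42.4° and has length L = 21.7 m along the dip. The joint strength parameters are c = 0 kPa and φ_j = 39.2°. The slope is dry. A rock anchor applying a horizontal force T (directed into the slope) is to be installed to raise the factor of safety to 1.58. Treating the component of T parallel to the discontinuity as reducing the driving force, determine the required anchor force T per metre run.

T = 484 kN/m

Resolving forces along and normal to the sliding plane, with the horizontal anchor force T adding T·sinα to the effective normal force and T·cosα acting up the plane against the driving force:
FS = [cL + (W cosα + T sinα) tanφ_j] / [W sinα − T cosα]
Without the anchor: N' = 1324.8 kN/m, driving T_d = 1209.7 kN/m, resisting R = 0·21.7 + 1324.8·tan39.2° = 1080.5 kN/m, FS = 0.89.
Setting FS = 1.58 and solving for T:
1.58·(1209.7 − T cos42.4°) = 1080.5 + T sin42.4°·tan39.2°
T·(sin42.4°·tan39.2° + 1.58·cos42.4°) = 1.58·1209.7 − 1080.5
T·(0.6743·0.8156 + 1.58·0.7385) = 1911.3 − 1080.5 = 830.9
T·1.7167 = 830.9
T = 484.0 kN/m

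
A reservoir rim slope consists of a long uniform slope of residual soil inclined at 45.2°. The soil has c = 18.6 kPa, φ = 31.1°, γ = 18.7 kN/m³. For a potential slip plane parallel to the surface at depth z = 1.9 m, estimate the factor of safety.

FS = 1.65

For an infinite slope with a slip plane parallel to the surface (no pore pressure): FS = [c + γz cos²β tanφ] / [γz sinβ cosβ].
γz = 18.7·1.9 = 35.53 kN/m²
Numerator = 18.6 + 35.53·cos²45.2°·tan31.1° = 18.6 + 35.53·0.4965·0.6032 = 29.242 kPa
Denominator = 35.53·sin45.2°·cos45.2° = 35.53·0.7096·0.7046 = 17.765 kPa
FS = 29.242 / 17.765 = 1.646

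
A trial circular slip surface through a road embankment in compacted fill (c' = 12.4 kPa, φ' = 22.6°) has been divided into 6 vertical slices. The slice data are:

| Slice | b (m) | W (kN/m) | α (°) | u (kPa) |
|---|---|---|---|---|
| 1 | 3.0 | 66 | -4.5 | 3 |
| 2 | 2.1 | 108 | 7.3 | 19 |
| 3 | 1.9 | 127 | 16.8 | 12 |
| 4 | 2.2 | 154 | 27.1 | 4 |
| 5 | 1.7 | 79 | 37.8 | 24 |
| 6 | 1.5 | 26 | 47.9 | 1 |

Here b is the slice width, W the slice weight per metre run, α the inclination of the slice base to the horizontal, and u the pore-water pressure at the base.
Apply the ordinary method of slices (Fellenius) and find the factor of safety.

FS = 1.80

Ordinary method of slices: FS = Σ[c'·Δl_i + (W_i cosα_i − u_i·Δl_i)·tanφ'] / Σ W_i sinα_i, with Δl_i = b_i / cosα_i.
Slice 1: Δl = 3.0/cos(-4.5°) = 3.009 m; N'_1 = 66·cos(-4.5°) − 3·3.009 = 56.8; c'Δl = 37.32; W sinα = -5.2
Slice 2: Δl = 2.1/cos7.3° = 2.117 m; N'_2 = 108·cos7.3° − 19·2.117 = 66.9; c'Δl = 26.25; W sinα = 13.7
Slice 3: Δl = 1.9/cos16.8° = 1.985 m; N'_3 = 127·cos16.8° − 12·1.985 = 97.8; c'Δl = 24.61; W sinα = 36.7
Slice 4: Δl = 2.2/cos27.1° = 2.471 m; N'_4 = 154·cos27.1° − 4·2.471 = 127.2; c'Δl = 30.64; W sinα = 70.2
Slice 5: Δl = 1.7/cos37.8° = 2.151 m; N'_5 = 79·cos37.8° − 24·2.151 = 10.8; c'Δl = 26.68; W sinα = 48.4
Slice 6: Δl = 1.5/cos47.9° = 2.237 m; N'_6 = 26·cos47.9° − 1·2.237 = 15.2; c'Δl = 27.74; W sinα = 19.3
Σc'Δl = 173.2 kN/m; ΣN' = 374.6 kN/m; ΣW sinα = 183.1 kN/m
Resisting = 173.2 + 374.6·tan22.6° = 173.2 + 155.9 = 329.2 kN/m
FS = 329.2 / 183.1 = 1.798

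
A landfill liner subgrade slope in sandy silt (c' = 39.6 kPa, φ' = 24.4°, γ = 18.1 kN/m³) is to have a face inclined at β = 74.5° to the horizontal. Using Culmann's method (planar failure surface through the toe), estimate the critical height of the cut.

Culmann's analysis gives the critical failure plane at α_cr = (β + φ')/2 = (74.5 + 24.4)/2 = 49.5°, and the critical height
H_c = (4c'/γ) · sinβ cosφ' / [1 − cos(β − φ')]
    = (4·39.6/18.1) · sin74.5°·cos24.4° / [1 − cos(50.1°)]
    = 8.751 · 0.9636·0.9107 / [1 − 0.6414]
    = 8.751 · 0.8776 / 0.3586
    = 21.42 m

H_c = 21.42 m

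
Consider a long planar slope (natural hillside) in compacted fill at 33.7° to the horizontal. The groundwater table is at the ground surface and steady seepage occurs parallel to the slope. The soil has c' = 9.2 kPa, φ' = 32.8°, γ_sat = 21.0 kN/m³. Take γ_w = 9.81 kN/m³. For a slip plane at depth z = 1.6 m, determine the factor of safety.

With seepage parallel to the slope and the water table at the surface, the effective normal stress on the slip plane uses the buoyant unit weight γ' = γ_sat − γ_w while the driving shear stress uses γ_sat:
FS = [c' + γ' z cos²β tanφ'] / [γ_sat z sinβ cosβ]
γ' = 21.0 − 9.81 = 11.19 kN/m³
Numerator = 9.2 + 11.19·1.6·cos²33.7°·tan32.8° = 9.2 + 11.19·1.6·0.6921·0.6445 = 17.186 kPa
Denominator = 21.0·1.6·sin33.7°·cos33.7° = 21.0·1.6·0.5548·0.8320 = 15.510 kPa
FS = 17.186 / 15.510 = 1.108

FS = 1.11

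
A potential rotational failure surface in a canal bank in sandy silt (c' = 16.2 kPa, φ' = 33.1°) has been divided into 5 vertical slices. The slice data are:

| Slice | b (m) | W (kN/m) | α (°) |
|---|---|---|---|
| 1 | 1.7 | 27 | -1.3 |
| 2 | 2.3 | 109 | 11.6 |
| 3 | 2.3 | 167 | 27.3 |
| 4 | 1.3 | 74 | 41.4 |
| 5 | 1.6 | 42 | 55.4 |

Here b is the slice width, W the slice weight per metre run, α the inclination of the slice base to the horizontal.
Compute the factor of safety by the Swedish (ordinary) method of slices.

Ordinary method of slices: FS = Σ[c'·Δl_i + (W_i cosα_i)·tanφ'] / Σ W_i sinα_i, with Δl_i = b_i / cosα_i.
Slice 1: Δl = 1.7/cos(-1.3°) = 1.700 m; N'_1 = 27·cos(-1.3°) = 27.0; c'Δl = 27.55; W sinα = -0.6
Slice 2: Δl = 2.3/cos11.6° = 2.348 m; N'_2 = 109·cos11.6° = 106.8; c'Δl = 38.04; W sinα = 21.9
Slice 3: Δl = 2.3/cos27.3° = 2.588 m; N'_3 = 167·cos27.3° = 148.4; c'Δl = 41.93; W sinα = 76.6
Slice 4: Δl = 1.3/cos41.4° = 1.733 m; N'_4 = 74·cos41.4° = 55.5; c'Δl = 28.08; W sinα = 48.9
Slice 5: Δl = 1.6/cos55.4° = 2.818 m; N'_5 = 42·cos55.4° = 23.8; c'Δl = 45.65; W sinα = 34.6
Σc'Δl = 181.2 kN/m; ΣN' = 361.5 kN/m; ΣW sinα = 181.4 kN/m
Resisting = 181.2 + 361.5·tan33.1° = 181.2 + 235.7 = 416.9 kN/m
FS = 416.9 / 181.4 = 2.298

FS = 2.30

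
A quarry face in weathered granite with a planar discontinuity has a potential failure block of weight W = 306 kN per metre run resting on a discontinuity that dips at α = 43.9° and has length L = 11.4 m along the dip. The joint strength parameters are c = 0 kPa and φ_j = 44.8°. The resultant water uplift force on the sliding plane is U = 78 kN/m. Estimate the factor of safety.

Resolving the block weight along and normal to the plane and applying the Mohr–Coulomb strength on the joint:
N' = W cosα − U = 306·cos43.9° − 78 = 142.5 kN/m
Driving force T = W sinα = 306·sin43.9° = 212.2 kN/m
Resisting force R = c·L + N'·tanφ_j = 0·11.4 + 142.5·tan44.8° = 0.0 + 141.5 = 141.5 kN/m
FS = R / T = 141.5 / 212.2 = 0.667

FS = 0.67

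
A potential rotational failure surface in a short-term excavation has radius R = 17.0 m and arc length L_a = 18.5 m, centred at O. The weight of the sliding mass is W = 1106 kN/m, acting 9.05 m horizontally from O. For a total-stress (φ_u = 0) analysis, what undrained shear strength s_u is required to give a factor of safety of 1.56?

FS = s_u·L_a·R / (W·d), so s_u = FS·W·d / (L_a·R).
s_u = 1.56·1106·9.05 / (18.50·17.0) = 15614.5 / 314.50 = 49.65 kPa

s_u = 49.6 kPa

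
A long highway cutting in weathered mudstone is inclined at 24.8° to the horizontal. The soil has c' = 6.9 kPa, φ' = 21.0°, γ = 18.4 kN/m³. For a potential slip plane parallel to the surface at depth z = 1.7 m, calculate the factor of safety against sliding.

For an infinite slope with a slip plane parallel to the surface (no pore pressure): FS = [c' + γz cos²β tanφ'] / [γz sinβ cosβ].
γz = 18.4·1.7 = 31.28 kN/m²
Numerator = 6.9 + 31.28·cos²24.8°·tan21.0° = 6.9 + 31.28·0.8241·0.3839 = 16.795 kPa
Denominator = 31.28·sin24.8°·cos24.8° = 31.28·0.4195·0.9078 = 11.910 kPa
FS = 16.795 / 11.910 = 1.410

FS = 1.41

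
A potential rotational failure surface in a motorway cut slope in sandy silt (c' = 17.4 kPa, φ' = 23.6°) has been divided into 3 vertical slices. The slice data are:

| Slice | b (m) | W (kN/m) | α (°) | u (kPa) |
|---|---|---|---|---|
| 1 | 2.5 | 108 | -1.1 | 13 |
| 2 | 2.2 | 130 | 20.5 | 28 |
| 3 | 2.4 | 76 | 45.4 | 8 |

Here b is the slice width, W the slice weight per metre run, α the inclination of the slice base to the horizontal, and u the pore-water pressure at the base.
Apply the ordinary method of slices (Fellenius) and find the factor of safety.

Ordinary method of slices: FS = Σ[c'·Δl_i + (W_i cosα_i − u_i·Δl_i)·tanφ'] / Σ W_i sinα_i, with Δl_i = b_i / cosα_i.
Slice 1: Δl = 2.5/cos(-1.1°) = 2.500 m; N'_1 = 108·cos(-1.1°) − 13·2.500 = 75.5; c'Δl = 43.51; W sinα = -2.1
Slice 2: Δl = 2.2/cos20.5° = 2.349 m; N'_2 = 130·cos20.5° − 28·2.349 = 56.0; c'Δl = 40.87; W sinα = 45.5
Slice 3: Δl = 2.4/cos45.4° = 3.418 m; N'_3 = 76·cos45.4° − 8·3.418 = 26.0; c'Δl = 59.47; W sinα = 54.1
Σc'Δl = 143.9 kN/m; ΣN' = 157.5 kN/m; ΣW sinα = 97.6 kN/m
Resisting = 143.9 + 157.5·tan23.6° = 143.9 + 68.8 = 212.7 kN/m
FS = 212.7 / 97.6 = 2.180

FS = 2.18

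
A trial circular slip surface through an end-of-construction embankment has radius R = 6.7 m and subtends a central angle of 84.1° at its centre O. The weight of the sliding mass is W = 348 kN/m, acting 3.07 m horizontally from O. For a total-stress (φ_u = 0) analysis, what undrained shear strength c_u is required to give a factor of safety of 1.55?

c_u = 25.1 kPa

FS = c_u·L_a·R / (W·d), so c_u = FS·W·d / (L_a·R).
Arc length L_a = R·θ = 6.7·(84.1°·π/180) = 6.7·1.4678 = 9.83 m
c_u = 1.55·348·3.07 / (9.83·6.7) = 1656.0 / 65.89 = 25.13 kPa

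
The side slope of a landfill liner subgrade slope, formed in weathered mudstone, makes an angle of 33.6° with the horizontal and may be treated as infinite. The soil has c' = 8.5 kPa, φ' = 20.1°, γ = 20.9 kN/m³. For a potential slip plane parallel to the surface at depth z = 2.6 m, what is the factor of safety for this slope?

For an infinite slope with a slip plane parallel to the surface (no pore pressure): FS = [c' + γz cos²β tanφ'] / [γz sinβ cosβ].
γz = 20.9·2.6 = 54.34 kN/m²
Numerator = 8.5 + 54.34·cos²33.6°·tan20.1° = 8.5 + 54.34·0.6938·0.3659 = 22.296 kPa
Denominator = 54.34·sin33.6°·cos33.6° = 54.34·0.5534·0.8329 = 25.047 kPa
FS = 22.296 / 25.047 = 0.890

FS = 0.89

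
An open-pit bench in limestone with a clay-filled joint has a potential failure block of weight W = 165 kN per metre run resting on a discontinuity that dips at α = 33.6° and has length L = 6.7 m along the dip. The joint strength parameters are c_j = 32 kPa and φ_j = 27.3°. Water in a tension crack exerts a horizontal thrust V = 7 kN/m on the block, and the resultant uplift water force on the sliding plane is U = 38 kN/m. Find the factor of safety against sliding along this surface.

Resolving the block weight along and normal to the plane and applying the Mohr–Coulomb strength on the joint:
N' = W cosα − U − V sinα = 165·cos33.6° − 38 − 7·sin33.6° = 95.6 kN/m
Driving force T = W sinα + V cosα = 165·sin33.6° + 7·cos33.6° = 97.1 kN/m
Resisting force R = c_j·L + N'·tanφ_j = 32·6.7 + 95.6·tan27.3° = 214.4 + 49.3 = 263.7 kN/m
FS = R / T = 263.7 / 97.1 = 2.715

FS = 2.71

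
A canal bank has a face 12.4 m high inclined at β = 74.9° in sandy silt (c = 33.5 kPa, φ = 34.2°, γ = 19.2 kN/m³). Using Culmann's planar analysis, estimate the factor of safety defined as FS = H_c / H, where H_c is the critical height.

FS = 1.86

H_c = (4c/γ) · sinβ cosφ / [1 − cos(β − φ)]
    = (4·33.5/19.2) · sin74.9°·cos34.2° / [1 − cos40.7°]
    = 6.979 · 0.7985 / 0.2419 = 23.04 m
FS = H_c / H = 23.04 / 12.4 = 1.858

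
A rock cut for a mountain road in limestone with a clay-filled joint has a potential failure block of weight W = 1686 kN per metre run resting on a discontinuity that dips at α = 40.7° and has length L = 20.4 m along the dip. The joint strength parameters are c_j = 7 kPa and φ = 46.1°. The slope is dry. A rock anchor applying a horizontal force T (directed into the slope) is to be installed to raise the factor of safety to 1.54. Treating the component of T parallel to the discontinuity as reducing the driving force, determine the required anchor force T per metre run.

T = 120 kN/m

Resolving forces along and normal to the sliding plane, with the horizontal anchor force T adding T·sinα to the effective normal force and T·cosα acting up the plane against the driving force:
FS = [c_jL + (W cosα + T sinα) tanφ] / [W sinα − T cosα]
Without the anchor: N' = 1278.2 kN/m, driving T_d = 1099.4 kN/m, resisting R = 7·20.4 + 1278.2·tan46.1° = 1471.1 kN/m, FS = 1.34.
Setting FS = 1.54 and solving for T:
1.54·(1099.4 − T cos40.7°) = 1471.1 + T sin40.7°·tan46.1°
T·(sin40.7°·tan46.1° + 1.54·cos40.7°) = 1.54·1099.4 − 1471.1
T·(0.6521·1.0392 + 1.54·0.7581) = 1693.1 − 1471.1 = 222.1
T·1.8452 = 222.1
T = 120.4 kN/m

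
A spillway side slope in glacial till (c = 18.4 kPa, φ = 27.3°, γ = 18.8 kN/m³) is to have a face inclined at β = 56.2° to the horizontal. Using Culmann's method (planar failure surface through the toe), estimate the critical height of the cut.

H_c = 23.21 m

Culmann's analysis gives the critical failure plane at α_cr = (β + φ)/2 = (56.2 + 27.3)/2 = 41.8°, and the critical height
H_c = (4c/γ) · sinβ cosφ / [1 − cos(β − φ)]
    = (4·18.4/18.8) · sin56.2°·cos27.3° / [1 − cos(28.9°)]
    = 3.915 · 0.8310·0.8886 / [1 − 0.8755]
    = 3.915 · 0.7384 / 0.1245
    = 23.21 m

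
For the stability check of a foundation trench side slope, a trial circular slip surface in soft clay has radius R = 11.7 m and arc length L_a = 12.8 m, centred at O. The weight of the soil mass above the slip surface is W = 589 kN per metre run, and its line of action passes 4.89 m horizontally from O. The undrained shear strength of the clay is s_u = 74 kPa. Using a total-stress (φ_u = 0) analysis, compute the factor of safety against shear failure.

FS = 3.85

Taking moments about the centre O, the resisting moment is provided by the undrained shear strength acting along the arc:
M_R = s_u·L_a·R = 74·12.80·11.7 = 11082.2 kN·m/m
M_D = W·d = 589·4.89 = 2880.2 kN·m/m
FS = M_R / M_D = 11082.2 / 2880.2 = 3.848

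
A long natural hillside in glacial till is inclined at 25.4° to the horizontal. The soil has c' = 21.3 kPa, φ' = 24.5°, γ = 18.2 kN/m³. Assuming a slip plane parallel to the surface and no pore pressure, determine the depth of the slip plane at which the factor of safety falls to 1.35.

z = 7.74 m

Setting FS = 1.35 in FS = [c' + γz cos²β tanφ'] / [γz sinβ cosβ] and solving for z:
z = c' / [γ cosβ (FS·sinβ − cosβ·tanφ')]
  = 21.3 / [18.2·cos25.4°·(1.35·sin25.4° − cos25.4°·tan24.5°)]
  = 21.3 / [18.2·0.9033·(1.35·0.4289 − 0.9033·0.4557)]
  = 21.3 / 2.7520 = 7.740 m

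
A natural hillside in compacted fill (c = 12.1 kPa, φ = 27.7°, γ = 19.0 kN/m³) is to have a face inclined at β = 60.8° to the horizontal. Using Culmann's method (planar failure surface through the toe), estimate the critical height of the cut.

Culmann's analysis gives the critical failure plane at α_cr = (β + φ)/2 = (60.8 + 27.7)/2 = 44.2°, and the critical height
H_c = (4c/γ) · sinβ cosφ / [1 − cos(β − φ)]
    = (4·12.1/19.0) · sin60.8°·cos27.7° / [1 − cos(33.1°)]
    = 2.547 · 0.8729·0.8854 / [1 − 0.8377]
    = 2.547 · 0.7729 / 0.1623
    = 12.13 m

H_c = 12.13 m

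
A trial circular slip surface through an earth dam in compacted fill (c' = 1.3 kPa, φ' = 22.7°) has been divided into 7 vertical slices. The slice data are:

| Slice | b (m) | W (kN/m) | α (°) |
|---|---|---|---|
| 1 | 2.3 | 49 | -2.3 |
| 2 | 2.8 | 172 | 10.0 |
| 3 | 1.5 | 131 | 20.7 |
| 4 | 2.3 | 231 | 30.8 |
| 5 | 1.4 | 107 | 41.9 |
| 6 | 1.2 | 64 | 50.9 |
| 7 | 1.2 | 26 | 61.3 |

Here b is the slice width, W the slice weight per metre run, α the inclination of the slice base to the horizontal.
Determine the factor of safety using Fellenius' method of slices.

FS = 0.90

Ordinary method of slices: FS = Σ[c'·Δl_i + (W_i cosα_i)·tanφ'] / Σ W_i sinα_i, with Δl_i = b_i / cosα_i.
Slice 1: Δl = 2.3/cos(-2.3°) = 2.302 m; N'_1 = 49·cos(-2.3°) = 49.0; c'Δl = 2.99; W sinα = -2.0
Slice 2: Δl = 2.8/cos10.0° = 2.843 m; N'_2 = 172·cos10.0° = 169.4; c'Δl = 3.70; W sinα = 29.9
Slice 3: Δl = 1.5/cos20.7° = 1.604 m; N'_3 = 131·cos20.7° = 122.5; c'Δl = 2.08; W sinα = 46.3
Slice 4: Δl = 2.3/cos30.8° = 2.678 m; N'_4 = 231·cos30.8° = 198.4; c'Δl = 3.48; W sinα = 118.3
Slice 5: Δl = 1.4/cos41.9° = 1.881 m; N'_5 = 107·cos41.9° = 79.6; c'Δl = 2.45; W sinα = 71.5
Slice 6: Δl = 1.2/cos50.9° = 1.903 m; N'_6 = 64·cos50.9° = 40.4; c'Δl = 2.47; W sinα = 49.7
Slice 7: Δl = 1.2/cos61.3° = 2.499 m; N'_7 = 26·cos61.3° = 12.5; c'Δl = 3.25; W sinα = 22.8
Σc'Δl = 20.4 kN/m; ΣN' = 671.8 kN/m; ΣW sinα = 336.4 kN/m
Resisting = 20.4 + 671.8·tan22.7° = 20.4 + 281.0 = 301.4 kN/m
FS = 301.4 / 336.4 = 0.896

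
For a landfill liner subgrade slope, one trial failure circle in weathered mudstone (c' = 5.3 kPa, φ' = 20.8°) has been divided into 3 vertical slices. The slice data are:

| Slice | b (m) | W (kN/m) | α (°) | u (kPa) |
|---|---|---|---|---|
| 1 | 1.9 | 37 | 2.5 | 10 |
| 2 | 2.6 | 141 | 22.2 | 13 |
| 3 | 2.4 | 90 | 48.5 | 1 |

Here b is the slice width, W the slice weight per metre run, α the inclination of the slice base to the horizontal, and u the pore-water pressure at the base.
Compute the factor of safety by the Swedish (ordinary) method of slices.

FS = 0.88

Ordinary method of slices: FS = Σ[c'·Δl_i + (W_i cosα_i − u_i·Δl_i)·tanφ'] / Σ W_i sinα_i, with Δl_i = b_i / cosα_i.
Slice 1: Δl = 1.9/cos2.5° = 1.902 m; N'_1 = 37·cos2.5° − 10·1.902 = 17.9; c'Δl = 10.08; W sinα = 1.6
Slice 2: Δl = 2.6/cos22.2° = 2.808 m; N'_2 = 141·cos22.2° − 13·2.808 = 94.0; c'Δl = 14.88; W sinα = 53.3
Slice 3: Δl = 2.4/cos48.5° = 3.622 m; N'_3 = 90·cos48.5° − 1·3.622 = 56.0; c'Δl = 19.20; W sinα = 67.4
Σc'Δl = 44.2 kN/m; ΣN' = 168.0 kN/m; ΣW sinα = 122.3 kN/m
Resisting = 44.2 + 168.0·tan20.8° = 44.2 + 63.8 = 108.0 kN/m
FS = 108.0 / 122.3 = 0.883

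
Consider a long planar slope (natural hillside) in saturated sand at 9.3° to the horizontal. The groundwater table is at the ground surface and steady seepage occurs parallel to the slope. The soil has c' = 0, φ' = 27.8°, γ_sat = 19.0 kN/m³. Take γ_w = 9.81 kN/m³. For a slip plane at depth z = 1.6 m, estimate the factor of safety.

With seepage parallel to the slope and the water table at the surface, the effective normal stress on the slip plane uses the buoyant unit weight γ' = γ_sat − γ_w while the driving shear stress uses γ_sat:
FS = [c' + γ' z cos²β tanφ'] / [γ_sat z sinβ cosβ]
(For c' = 0 this reduces to FS = (γ'/γ_sat)·tanφ'/tanβ.)
γ' = 19.0 − 9.81 = 9.19 kN/m³
Numerator = 0.0 + 9.19·1.6·cos²9.3°·tan27.8° = 0.0 + 9.19·1.6·0.9739·0.5272 = 7.550 kPa
Denominator = 19.0·1.6·sin9.3°·cos9.3° = 19.0·1.6·0.1616·0.9869 = 4.848 kPa
FS = 7.550 / 4.848 = 1.557

FS = 1.56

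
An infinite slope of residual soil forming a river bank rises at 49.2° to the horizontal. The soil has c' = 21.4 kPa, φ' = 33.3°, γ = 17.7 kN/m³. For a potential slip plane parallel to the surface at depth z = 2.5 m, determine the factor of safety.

FS = 1.54

For an infinite slope with a slip plane parallel to the surface (no pore pressure): FS = [c' + γz cos²β tanφ'] / [γz sinβ cosβ].
γz = 17.7·2.5 = 44.25 kN/m²
Numerator = 21.4 + 44.25·cos²49.2°·tan33.3° = 21.4 + 44.25·0.4270·0.6569 = 33.810 kPa
Denominator = 44.25·sin49.2°·cos49.2° = 44.25·0.7570·0.6534 = 21.888 kPa
FS = 33.810 / 21.888 = 1.545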